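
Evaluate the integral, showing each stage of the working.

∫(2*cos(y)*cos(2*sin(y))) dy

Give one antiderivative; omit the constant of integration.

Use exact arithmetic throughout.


Step 1. Substitute u = sin(y), turning ∫(2*cos(y)*cos(2*sin(y))) dy into ∫(2*cos(2*u)) du: now ∫(2*cos(2*u)) du.
Step 2. Evaluate the standard form: now sin(2*u).
Step 3. Substitute back u = sin(y): now sin(2*sin(y)).
Answer: sin(2*sin(y)).


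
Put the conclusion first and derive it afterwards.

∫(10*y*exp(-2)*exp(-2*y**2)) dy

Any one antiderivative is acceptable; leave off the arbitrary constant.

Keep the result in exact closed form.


The answer is -5*exp(-2*y**2 - 2)/2.
Step 1. Substitute u = y**2 + 1, turning ∫(10*y*exp(-2)*exp(-2*y**2)) dy into ∫(5*exp(-2*u)) du: now ∫(5*exp(-2*u)) du.
Step 2. Evaluate the standard form: now -5*exp(-2*u)/2.
Step 3. Substitute back u = y**2 + 1: now -5*exp(-2*y**2 - 2)/2.
Answer: -5*exp(-2*y**2 - 2)/2.


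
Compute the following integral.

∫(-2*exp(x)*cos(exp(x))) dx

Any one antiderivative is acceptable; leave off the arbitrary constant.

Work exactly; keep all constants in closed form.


Answer: -2*sin(exp(x)).


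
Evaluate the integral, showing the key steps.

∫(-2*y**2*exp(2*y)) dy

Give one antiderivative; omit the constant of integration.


Step 1. Integrate ∫(-2*y**2*exp(2*y)) dy by parts with u = y**2, dv = (-2*exp(2*y)) dy, so v = -exp(2*y): now -y**2*exp(2*y) + ∫(2*y*exp(2*y)) dy.
Step 2. Integrate ∫(2*y*exp(2*y)) dy by parts with u = y, dv = (2*exp(2*y)) dy, so v = exp(2*y): now -y**2*exp(2*y) + y*exp(2*y) + ∫(-exp(2*y)) dy.
Step 3. Evaluate the standard form: now -y**2*exp(2*y) + y*exp(2*y) - exp(2*y)/2.
Answer: -y**2*exp(2*y) + y*exp(2*y) - exp(2*y)/2.


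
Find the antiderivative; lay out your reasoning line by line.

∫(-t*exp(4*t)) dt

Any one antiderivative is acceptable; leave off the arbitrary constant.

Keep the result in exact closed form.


Step 1. Integrate ∫(-t*exp(4*t)) dt by parts with u = t, dv = (-exp(4*t)) dt, so v = -exp(4*t)/4: now -t*exp(4*t)/4 + ∫(exp(4*t)/4) dt.
Step 2. Evaluate the standard form: now -t*exp(4*t)/4 + exp(4*t)/16.
Answer: -t*exp(4*t)/4 + exp(4*t)/16.


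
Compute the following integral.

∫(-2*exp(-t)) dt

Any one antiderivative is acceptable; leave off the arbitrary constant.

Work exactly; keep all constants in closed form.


Answer: 2*exp(-t).


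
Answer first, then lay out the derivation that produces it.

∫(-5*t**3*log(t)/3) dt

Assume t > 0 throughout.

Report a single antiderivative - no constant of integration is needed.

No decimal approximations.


The answer is -5*t**4*log(t)/12 + 5*t**4/48.
Step 1. Integrate ∫(-5*t**3*log(t)/3) dt by parts with u = log(t), dv = (-5*t**3/3) dt, so v = -5*t**4/12 [assuming t > 0]: now -5*t**4*log(t)/12 + ∫(5*t**3/12) dt.
Step 2. Evaluate the standard form: now -5*t**4*log(t)/12 + 5*t**4/48.
Answer: -5*t**4*log(t)/12 + 5*t**4/48.


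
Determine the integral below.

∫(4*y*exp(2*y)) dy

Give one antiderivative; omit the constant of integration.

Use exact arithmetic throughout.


Answer: 2*y*exp(2*y) - exp(2*y).


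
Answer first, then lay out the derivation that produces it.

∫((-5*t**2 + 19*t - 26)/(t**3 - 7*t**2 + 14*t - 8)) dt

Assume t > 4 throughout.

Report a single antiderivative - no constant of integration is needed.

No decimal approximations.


The answer is -5*log(t - 4) + 4*log(t - 2) - 4*log(t - 1).
Step 1. Decompose ∫((-5*t**2 + 19*t - 26)/(t**3 - 7*t**2 + 14*t - 8)) dt by partial fractions, (-5*t**2 + 19*t - 26)/(t**3 - 7*t**2 + 14*t - 8) = -4/(t - 1) + 4/(t - 2) - 5/(t - 4): now ∫(-5/(t - 4)) dt + ∫(4/(t - 2)) dt + ∫(-4/(t - 1)) dt.
Step 2. Evaluate the standard form [assuming t > 2]: now 4*log(t - 2) + ∫(-5/(t - 4)) dt + ∫(-4/(t - 1)) dt.
Step 3. Evaluate the standard form [assuming t > 4]: now -5*log(t - 4) + 4*log(t - 2) + ∫(-4/(t - 1)) dt.
Step 4. Evaluate the standard form [assuming t > 1]: now -5*log(t - 4) + 4*log(t - 2) - 4*log(t - 1).
Answer: -5*log(t - 4) + 4*log(t - 2) - 4*log(t - 1).


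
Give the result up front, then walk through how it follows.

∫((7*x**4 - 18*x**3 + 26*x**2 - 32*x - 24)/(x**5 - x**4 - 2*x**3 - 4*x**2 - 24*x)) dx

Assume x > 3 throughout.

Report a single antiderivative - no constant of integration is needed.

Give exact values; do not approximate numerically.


The answer is log(x) + log(x - 3) + 5*log(x + 2) - 2*atan(x/2).
Step 1. Decompose ∫((7*x**4 - 18*x**3 + 26*x**2 - 32*x - 24)/(x**5 - x**4 - 2*x**3 - 4*x**2 - 24*x)) dx by partial fractions, (7*x**4 - 18*x**3 + 26*x**2 - 32*x - 24)/(x**5 - x**4 - 2*x**3 - 4*x**2 - 24*x) = -4/(x**2 + 4) + 5/(x + 2) + 1/(x - 3) + 1/x: now ∫(1/x) dx + ∫(1/(x - 3)) dx + ∫(5/(x + 2)) dx + ∫(-4/(x**2 + 4)) dx.
Step 2. Evaluate the standard form [assuming x > 0]: now log(x) + ∫(1/(x - 3)) dx + ∫(5/(x + 2)) dx + ∫(-4/(x**2 + 4)) dx.
Step 3. Evaluate the standard form [assuming x > -2]: now log(x) + 5*log(x + 2) + ∫(1/(x - 3)) dx + ∫(-4/(x**2 + 4)) dx.
Step 4. Evaluate the standard form [assuming x > 3]: now log(x) + log(x - 3) + 5*log(x + 2) + ∫(-4/(x**2 + 4)) dx.
Step 5. Evaluate the standard form: now log(x) + log(x - 3) + 5*log(x + 2) - 2*atan(x/2).
Answer: log(x) + log(x - 3) + 5*log(x + 2) - 2*atan(x/2).


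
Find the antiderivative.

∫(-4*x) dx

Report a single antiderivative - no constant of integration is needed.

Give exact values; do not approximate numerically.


Answer: -2*x**2.


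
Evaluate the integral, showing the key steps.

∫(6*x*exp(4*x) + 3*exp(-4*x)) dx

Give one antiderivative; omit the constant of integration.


Step 1. Rewrite: now ∫(6*x*exp(4*x)) dx + ∫(3*exp(-4*x)) dx.
Step 2. Integrate ∫(6*x*exp(4*x)) dx by parts with u = x, dv = (6*exp(4*x)) dx, so v = 3*exp(4*x)/2: now 3*x*exp(4*x)/2 + ∫(3*exp(-4*x)) dx + ∫(-3*exp(4*x)/2) dx.
Step 3. Evaluate the standard form: now 3*x*exp(4*x)/2 - 3*exp(4*x)/8 + ∫(3*exp(-4*x)) dx.
Step 4. Evaluate the standard form: now 3*x*exp(4*x)/2 - 3*exp(4*x)/8 - 3*exp(-4*x)/4.
Answer: 3*x*exp(4*x)/2 - 3*exp(4*x)/8 - 3*exp(-4*x)/4.


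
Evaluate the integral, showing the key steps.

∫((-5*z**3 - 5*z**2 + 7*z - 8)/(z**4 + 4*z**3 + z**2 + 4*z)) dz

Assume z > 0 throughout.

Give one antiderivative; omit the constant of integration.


Step 1. Decompose ∫((-5*z**3 - 5*z**2 + 7*z - 8)/(z**4 + 4*z**3 + z**2 + 4*z)) dz by partial fractions, (-5*z**3 - 5*z**2 + 7*z - 8)/(z**4 + 4*z**3 + z**2 + 4*z) = 3/(z**2 + 1) - 3/(z + 4) - 2/z: now ∫(-2/z) dz + ∫(-3/(z + 4)) dz + ∫(3/(z**2 + 1)) dz.
Step 2. Evaluate the standard form [assuming z > 0]: now -2*log(z) + ∫(-3/(z + 4)) dz + ∫(3/(z**2 + 1)) dz.
Step 3. Evaluate the standard form [assuming z > -4]: now -2*log(z) - 3*log(z + 4) + ∫(3/(z**2 + 1)) dz.
Step 4. Evaluate the standard form: now -2*log(z) - 3*log(z + 4) + 3*atan(z).
Answer: -2*log(z) - 3*log(z + 4) + 3*atan(z).


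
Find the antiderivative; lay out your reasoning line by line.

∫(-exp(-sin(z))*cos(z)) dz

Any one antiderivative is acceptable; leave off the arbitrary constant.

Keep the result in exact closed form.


Step 1. Substitute u = sin(z), turning ∫(-exp(-sin(z))*cos(z)) dz into ∫(-exp(-u)) du: now ∫(-exp(-u)) du.
Step 2. Evaluate the standard form: now exp(-u).
Step 3. Substitute back u = sin(z): now exp(-sin(z)).
Answer: exp(-sin(z)).


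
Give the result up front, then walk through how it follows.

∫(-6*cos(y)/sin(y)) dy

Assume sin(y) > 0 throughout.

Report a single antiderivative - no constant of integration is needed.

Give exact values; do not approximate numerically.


The answer is -6*log(sin(y)).
Step 1. Substitute u = sin(y), turning ∫(-6*cos(y)/sin(y)) dy into ∫(-6/u) du: now ∫(-6/u) du.
Step 2. Evaluate the standard form [assuming u > 0]: now -6*log(u).
Step 3. Substitute back u = sin(y): now -6*log(sin(y)).
Answer: -6*log(sin(y)).


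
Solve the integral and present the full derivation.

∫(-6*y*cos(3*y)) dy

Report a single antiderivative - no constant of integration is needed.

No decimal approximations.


Step 1. Integrate ∫(-6*y*cos(3*y)) dy by parts with u = y, dv = (-6*cos(3*y)) dy, so v = -2*sin(3*y): now -2*y*sin(3*y) + ∫(2*sin(3*y)) dy.
Step 2. Evaluate the standard form: now -2*y*sin(3*y) - 2*cos(3*y)/3.
Answer: -2*y*sin(3*y) - 2*cos(3*y)/3.


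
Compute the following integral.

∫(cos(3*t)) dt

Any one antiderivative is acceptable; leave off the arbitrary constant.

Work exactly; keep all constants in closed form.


Answer: sin(3*t)/3.


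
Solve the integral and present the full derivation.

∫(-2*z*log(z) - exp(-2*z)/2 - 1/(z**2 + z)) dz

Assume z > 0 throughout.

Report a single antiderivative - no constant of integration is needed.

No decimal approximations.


Step 1. Rewrite: now ∫(-2*z*log(z)) dz + ∫(-1/(z**2 + z)) dz + ∫(-exp(-2*z)/2) dz.
Step 2. Integrate ∫(-2*z*log(z)) dz by parts with u = log(z), dv = (-2*z) dz, so v = -z**2 [assuming z > 0]: now -z**2*log(z) + ∫(z) dz + ∫(-1/(z**2 + z)) dz + ∫(-exp(-2*z)/2) dz.
Step 3. Evaluate the standard form: now -z**2*log(z) + z**2/2 + ∫(-1/(z**2 + z)) dz + ∫(-exp(-2*z)/2) dz.
Step 4. Decompose ∫(-1/(z**2 + z)) dz by partial fractions, -1/(z**2 + z) = 1/(z + 1) - 1/z: now -z**2*log(z) + z**2/2 + ∫(-1/z) dz + ∫(1/(z + 1)) dz + ∫(-exp(-2*z)/2) dz.
Step 5. Evaluate the standard form [assuming z > -1]: now -z**2*log(z) + z**2/2 + log(z + 1) + ∫(-1/z) dz + ∫(-exp(-2*z)/2) dz.
Step 6. Evaluate the standard form [assuming z > 0]: now -z**2*log(z) + z**2/2 - log(z) + log(z + 1) + ∫(-exp(-2*z)/2) dz.
Step 7. Evaluate the standard form: now -z**2*log(z) + z**2/2 - log(z) + log(z + 1) + exp(-2*z)/4.
Answer: -z**2*log(z) + z**2/2 - log(z) + log(z + 1) + exp(-2*z)/4.


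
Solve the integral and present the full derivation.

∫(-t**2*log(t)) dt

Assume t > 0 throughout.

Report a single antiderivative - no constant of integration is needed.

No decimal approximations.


Step 1. Integrate ∫(-t**2*log(t)) dt by parts with u = log(t), dv = (-t**2) dt, so v = -t**3/3 [assuming t > 0]: now -t**3*log(t)/3 + ∫(t**2/3) dt.
Step 2. Evaluate the standard form: now -t**3*log(t)/3 + t**3/9.
Answer: -t**3*log(t)/3 + t**3/9.


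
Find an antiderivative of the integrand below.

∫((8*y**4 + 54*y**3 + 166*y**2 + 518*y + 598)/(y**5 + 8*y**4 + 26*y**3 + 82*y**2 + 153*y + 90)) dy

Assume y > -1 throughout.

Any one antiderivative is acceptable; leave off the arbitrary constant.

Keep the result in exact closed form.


Answer: 5*log(y + 1) + 2*log(y + 2) + log(y + 5) + 4*atan(y/3)/3.


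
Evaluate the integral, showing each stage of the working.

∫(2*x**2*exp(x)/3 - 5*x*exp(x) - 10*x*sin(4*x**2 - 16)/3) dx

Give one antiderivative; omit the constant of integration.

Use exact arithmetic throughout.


Step 1. Rewrite: now ∫(-5*x*exp(x)) dx + ∫(-10*x*sin(4*x**2 - 16)/3) dx + ∫(2*x**2*exp(x)/3) dx.
Step 2. Integrate ∫(2*x**2*exp(x)/3) dx by parts with u = x**2, dv = (2*exp(x)/3) dx, so v = 2*exp(x)/3: now 2*x**2*exp(x)/3 + ∫(-5*x*exp(x)) dx + ∫(-4*x*exp(x)/3) dx + ∫(-10*x*sin(4*x**2 - 16)/3) dx.
Step 3. Integrate ∫(-4*x*exp(x)/3) dx by parts with u = x, dv = (-4*exp(x)/3) dx, so v = -4*exp(x)/3: now 2*x**2*exp(x)/3 - 4*x*exp(x)/3 + ∫(-5*x*exp(x)) dx + ∫(-10*x*sin(4*x**2 - 16)/3) dx + ∫(4*exp(x)/3) dx.
Step 4. Evaluate the standard form: now 2*x**2*exp(x)/3 - 4*x*exp(x)/3 + 4*exp(x)/3 + ∫(-5*x*exp(x)) dx + ∫(-10*x*sin(4*x**2 - 16)/3) dx.
Step 5. Substitute u = x**2 - 4, turning ∫(-10*x*sin(4*x**2 - 16)/3) dx into ∫(-5*sin(4*u)/3) du: now 2*x**2*exp(x)/3 - 4*x*exp(x)/3 + 4*exp(x)/3 + ∫(-5*x*exp(x)) dx + ∫(-5*sin(4*u)/3) du.
Step 6. Evaluate the standard form: now 2*x**2*exp(x)/3 - 4*x*exp(x)/3 + 4*exp(x)/3 + 5*cos(4*u)/12 + ∫(-5*x*exp(x)) dx.
Step 7. Substitute back u = x**2 - 4: now 2*x**2*exp(x)/3 - 4*x*exp(x)/3 + 4*exp(x)/3 + 5*cos(4*x**2 - 16)/12 + ∫(-5*x*exp(x)) dx.
Step 8. Integrate ∫(-5*x*exp(x)) dx by parts with u = x, dv = (-5*exp(x)) dx, so v = -5*exp(x): now 2*x**2*exp(x)/3 - 19*x*exp(x)/3 + 4*exp(x)/3 + 5*cos(4*x**2 - 16)/12 + ∫(5*exp(x)) dx.
Step 9. Evaluate the standard form: now 2*x**2*exp(x)/3 - 19*x*exp(x)/3 + 19*exp(x)/3 + 5*cos(4*x**2 - 16)/12.
Answer: 2*x**2*exp(x)/3 - 19*x*exp(x)/3 + 19*exp(x)/3 + 5*cos(4*x**2 - 16)/12.


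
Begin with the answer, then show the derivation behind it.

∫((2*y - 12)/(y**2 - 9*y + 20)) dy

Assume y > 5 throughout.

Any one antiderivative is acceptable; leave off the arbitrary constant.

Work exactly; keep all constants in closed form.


The answer is -2*log(y - 5) + 4*log(y - 4).
Step 1. Decompose ∫((2*y - 12)/(y**2 - 9*y + 20)) dy by partial fractions, (2*y - 12)/(y**2 - 9*y + 20) = 4/(y - 4) - 2/(y - 5): now ∫(-2/(y - 5)) dy + ∫(4/(y - 4)) dy.
Step 2. Evaluate the standard form [assuming y > 4]: now 4*log(y - 4) + ∫(-2/(y - 5)) dy.
Step 3. Evaluate the standard form [assuming y > 5]: now -2*log(y - 5) + 4*log(y - 4).
Answer: -2*log(y - 5) + 4*log(y - 4).


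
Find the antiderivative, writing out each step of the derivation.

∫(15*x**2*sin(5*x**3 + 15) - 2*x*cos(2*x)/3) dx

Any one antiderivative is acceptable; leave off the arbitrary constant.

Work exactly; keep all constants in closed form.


Step 1. Rewrite: now ∫(-2*x*cos(2*x)/3) dx + ∫(15*x**2*sin(5*x**3 + 15)) dx.
Step 2. Integrate ∫(-2*x*cos(2*x)/3) dx by parts with u = x, dv = (-2*cos(2*x)/3) dx, so v = -sin(2*x)/3: now -x*sin(2*x)/3 + ∫(15*x**2*sin(5*x**3 + 15)) dx + ∫(sin(2*x)/3) dx.
Step 3. Evaluate the standard form: now -x*sin(2*x)/3 - cos(2*x)/6 + ∫(15*x**2*sin(5*x**3 + 15)) dx.
Step 4. Substitute u = x**3 + 3, turning ∫(15*x**2*sin(5*x**3 + 15)) dx into ∫(5*sin(5*u)) du: now -x*sin(2*x)/3 - cos(2*x)/6 + ∫(5*sin(5*u)) du.
Step 5. Evaluate the standard form: now -x*sin(2*x)/3 - cos(5*u) - cos(2*x)/6.
Step 6. Substitute back u = x**3 + 3: now -x*sin(2*x)/3 - cos(2*x)/6 - cos(5*x**3 + 15).
Answer: -x*sin(2*x)/3 - cos(2*x)/6 - cos(5*x**3 + 15).


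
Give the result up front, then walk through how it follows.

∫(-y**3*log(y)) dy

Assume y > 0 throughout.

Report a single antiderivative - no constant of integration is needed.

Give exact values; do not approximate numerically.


The answer is -y**4*log(y)/4 + y**4/16.
Step 1. Integrate ∫(-y**3*log(y)) dy by parts with u = log(y), dv = (-y**3) dy, so v = -y**4/4 [assuming y > 0]: now -y**4*log(y)/4 + ∫(y**3/4) dy.
Step 2. Evaluate the standard form: now -y**4*log(y)/4 + y**4/16.
Answer: -y**4*log(y)/4 + y**4/16.


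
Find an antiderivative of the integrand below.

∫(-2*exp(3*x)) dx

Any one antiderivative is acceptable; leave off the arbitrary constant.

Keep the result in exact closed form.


Answer: -2*exp(3*x)/3.


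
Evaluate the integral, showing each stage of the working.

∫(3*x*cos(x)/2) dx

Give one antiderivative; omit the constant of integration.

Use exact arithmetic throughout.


Step 1. Integrate ∫(3*x*cos(x)/2) dx by parts with u = x, dv = (3*cos(x)/2) dx, so v = 3*sin(x)/2: now 3*x*sin(x)/2 + ∫(-3*sin(x)/2) dx.
Step 2. Evaluate the standard form: now 3*x*sin(x)/2 + 3*cos(x)/2.
Answer: 3*x*sin(x)/2 + 3*cos(x)/2.


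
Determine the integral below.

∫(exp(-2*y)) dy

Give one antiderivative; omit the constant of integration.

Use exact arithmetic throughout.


Answer: -exp(-2*y)/2.


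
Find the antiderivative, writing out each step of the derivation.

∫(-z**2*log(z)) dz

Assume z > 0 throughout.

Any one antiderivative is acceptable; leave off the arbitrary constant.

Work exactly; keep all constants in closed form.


Step 1. Integrate ∫(-z**2*log(z)) dz by parts with u = log(z), dv = (-z**2) dz, so v = -z**3/3 [assuming z > 0]: now -z**3*log(z)/3 + ∫(z**2/3) dz.
Step 2. Evaluate the standard form: now -z**3*log(z)/3 + z**3/9.
Answer: -z**3*log(z)/3 + z**3/9.


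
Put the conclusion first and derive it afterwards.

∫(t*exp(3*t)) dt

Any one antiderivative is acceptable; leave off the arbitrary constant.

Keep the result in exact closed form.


The answer is t*exp(3*t)/3 - exp(3*t)/9.
Step 1. Integrate ∫(t*exp(3*t)) dt by parts with u = t, dv = (exp(3*t)) dt, so v = exp(3*t)/3: now t*exp(3*t)/3 + ∫(-exp(3*t)/3) dt.
Step 2. Evaluate the standard form: now t*exp(3*t)/3 - exp(3*t)/9.
Answer: t*exp(3*t)/3 - exp(3*t)/9.


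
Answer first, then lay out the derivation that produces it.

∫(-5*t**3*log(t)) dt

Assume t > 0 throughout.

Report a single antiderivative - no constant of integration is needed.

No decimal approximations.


The answer is -5*t**4*log(t)/4 + 5*t**4/16.
Step 1. Integrate ∫(-5*t**3*log(t)) dt by parts with u = log(t), dv = (-5*t**3) dt, so v = -5*t**4/4 [assuming t > 0]: now -5*t**4*log(t)/4 + ∫(5*t**3/4) dt.
Step 2. Evaluate the standard form: now -5*t**4*log(t)/4 + 5*t**4/16.
Answer: -5*t**4*log(t)/4 + 5*t**4/16.


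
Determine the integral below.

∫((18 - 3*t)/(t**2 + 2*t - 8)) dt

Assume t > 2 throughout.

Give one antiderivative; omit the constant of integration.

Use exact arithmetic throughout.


Answer: 2*log(t - 2) - 5*log(t + 4).


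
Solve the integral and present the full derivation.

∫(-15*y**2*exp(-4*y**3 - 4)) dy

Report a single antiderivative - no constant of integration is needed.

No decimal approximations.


Step 1. Substitute u = y**3 + 1, turning ∫(-15*y**2*exp(-4*y**3 - 4)) dy into ∫(-5*exp(-4*u)) du: now ∫(-5*exp(-4*u)) du.
Step 2. Evaluate the standard form: now 5*exp(-4*u)/4.
Step 3. Substitute back u = y**3 + 1: now 5*exp(-4*y**3 - 4)/4.
Answer: 5*exp(-4*y**3 - 4)/4.


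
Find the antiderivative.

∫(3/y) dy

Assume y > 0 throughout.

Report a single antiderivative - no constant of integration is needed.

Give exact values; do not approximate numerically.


Answer: 3*log(y).


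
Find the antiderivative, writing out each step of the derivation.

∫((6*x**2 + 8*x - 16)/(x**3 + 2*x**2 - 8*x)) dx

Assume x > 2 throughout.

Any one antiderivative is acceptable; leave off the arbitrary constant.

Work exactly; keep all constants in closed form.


Step 1. Decompose ∫((6*x**2 + 8*x - 16)/(x**3 + 2*x**2 - 8*x)) dx by partial fractions, (6*x**2 + 8*x - 16)/(x**3 + 2*x**2 - 8*x) = 2/(x + 4) + 2/(x - 2) + 2/x: now ∫(2/x) dx + ∫(2/(x - 2)) dx + ∫(2/(x + 4)) dx.
Step 2. Evaluate the standard form [assuming x > 2]: now 2*log(x - 2) + ∫(2/x) dx + ∫(2/(x + 4)) dx.
Step 3. Evaluate the standard form [assuming x > -4]: now 2*log(x - 2) + 2*log(x + 4) + ∫(2/x) dx.
Step 4. Evaluate the standard form [assuming x > 0]: now 2*log(x) + 2*log(x - 2) + 2*log(x + 4).
Answer: 2*log(x) + 2*log(x - 2) + 2*log(x + 4).


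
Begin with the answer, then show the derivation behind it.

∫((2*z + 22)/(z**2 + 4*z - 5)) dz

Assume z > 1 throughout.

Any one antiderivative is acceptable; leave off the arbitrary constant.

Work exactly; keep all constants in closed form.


The answer is 4*log(z - 1) - 2*log(z + 5).
Step 1. Decompose ∫((2*z + 22)/(z**2 + 4*z - 5)) dz by partial fractions, (2*z + 22)/(z**2 + 4*z - 5) = -2/(z + 5) + 4/(z - 1): now ∫(4/(z - 1)) dz + ∫(-2/(z + 5)) dz.
Step 2. Evaluate the standard form [assuming z > -5]: now -2*log(z + 5) + ∫(4/(z - 1)) dz.
Step 3. Evaluate the standard form [assuming z > 1]: now 4*log(z - 1) - 2*log(z + 5).
Answer: 4*log(z - 1) - 2*log(z + 5).


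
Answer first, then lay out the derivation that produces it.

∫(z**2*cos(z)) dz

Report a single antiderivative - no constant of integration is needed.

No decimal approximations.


The answer is z**2*sin(z) + 2*z*cos(z) - 2*sin(z).
Step 1. Integrate ∫(z**2*cos(z)) dz by parts with u = z**2, dv = (cos(z)) dz, so v = sin(z): now z**2*sin(z) + ∫(-2*z*sin(z)) dz.
Step 2. Integrate ∫(-2*z*sin(z)) dz by parts with u = z, dv = (-2*sin(z)) dz, so v = 2*cos(z): now z**2*sin(z) + 2*z*cos(z) + ∫(-2*cos(z)) dz.
Step 3. Evaluate the standard form: now z**2*sin(z) + 2*z*cos(z) - 2*sin(z).
Answer: z**2*sin(z) + 2*z*cos(z) - 2*sin(z).


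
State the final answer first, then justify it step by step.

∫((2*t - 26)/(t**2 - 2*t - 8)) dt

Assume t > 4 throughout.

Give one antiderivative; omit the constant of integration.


The answer is -3*log(t - 4) + 5*log(t + 2).
Step 1. Decompose ∫((2*t - 26)/(t**2 - 2*t - 8)) dt by partial fractions, (2*t - 26)/(t**2 - 2*t - 8) = 5/(t + 2) - 3/(t - 4): now ∫(-3/(t - 4)) dt + ∫(5/(t + 2)) dt.
Step 2. Evaluate the standard form [assuming t > -2]: now 5*log(t + 2) + ∫(-3/(t - 4)) dt.
Step 3. Evaluate the standard form [assuming t > 4]: now -3*log(t - 4) + 5*log(t + 2).
Answer: -3*log(t - 4) + 5*log(t + 2).


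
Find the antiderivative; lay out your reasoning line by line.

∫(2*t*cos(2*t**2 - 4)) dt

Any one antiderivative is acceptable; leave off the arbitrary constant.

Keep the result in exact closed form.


Step 1. Substitute u = t**2 - 2, turning ∫(2*t*cos(2*t**2 - 4)) dt into ∫(cos(2*u)) du: now ∫(cos(2*u)) du.
Step 2. Evaluate the standard form: now sin(2*u)/2.
Step 3. Substitute back u = t**2 - 2: now sin(2*t**2 - 4)/2.
Answer: sin(2*t**2 - 4)/2.


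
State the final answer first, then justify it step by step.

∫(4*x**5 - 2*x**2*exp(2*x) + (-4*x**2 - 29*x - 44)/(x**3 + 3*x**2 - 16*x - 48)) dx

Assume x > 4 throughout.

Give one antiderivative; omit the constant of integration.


The answer is 2*x**6/3 - x**2*exp(2*x) + x*exp(2*x) - exp(2*x)/2 - 4*log(x - 4) - log(x + 3) + log(x + 4).
Step 1. Rewrite: now ∫(4*x**5) dx + ∫(-2*x**2*exp(2*x)) dx + ∫((-4*x**2 - 29*x - 44)/(x**3 + 3*x**2 - 16*x - 48)) dx.
Step 2. Evaluate the standard form: now 2*x**6/3 + ∫(-2*x**2*exp(2*x)) dx + ∫((-4*x**2 - 29*x - 44)/(x**3 + 3*x**2 - 16*x - 48)) dx.
Step 3. Decompose ∫((-4*x**2 - 29*x - 44)/(x**3 + 3*x**2 - 16*x - 48)) dx by partial fractions, (-4*x**2 - 29*x - 44)/(x**3 + 3*x**2 - 16*x - 48) = 1/(x + 4) - 1/(x + 3) - 4/(x - 4): now 2*x**6/3 + ∫(-2*x**2*exp(2*x)) dx + ∫(-4/(x - 4)) dx + ∫(-1/(x + 3)) dx + ∫(1/(x + 4)) dx.
Step 4. Evaluate the standard form [assuming x > -3]: now 2*x**6/3 - log(x + 3) + ∫(-2*x**2*exp(2*x)) dx + ∫(-4/(x - 4)) dx + ∫(1/(x + 4)) dx.
Step 5. Evaluate the standard form [assuming x > -4]: now 2*x**6/3 - log(x + 3) + log(x + 4) + ∫(-2*x**2*exp(2*x)) dx + ∫(-4/(x - 4)) dx.
Step 6. Evaluate the standard form [assuming x > 4]: now 2*x**6/3 - 4*log(x - 4) - log(x + 3) + log(x + 4) + ∫(-2*x**2*exp(2*x)) dx.
Step 7. Integrate ∫(-2*x**2*exp(2*x)) dx by parts with u = x**2, dv = (-2*exp(2*x)) dx, so v = -exp(2*x): now 2*x**6/3 - x**2*exp(2*x) - 4*log(x - 4) - log(x + 3) + log(x + 4) + ∫(2*x*exp(2*x)) dx.
Step 8. Integrate ∫(2*x*exp(2*x)) dx by parts with u = x, dv = (2*exp(2*x)) dx, so v = exp(2*x): now 2*x**6/3 - x**2*exp(2*x) + x*exp(2*x) - 4*log(x - 4) - log(x + 3) + log(x + 4) + ∫(-exp(2*x)) dx.
Step 9. Evaluate the standard form: now 2*x**6/3 - x**2*exp(2*x) + x*exp(2*x) - exp(2*x)/2 - 4*log(x - 4) - log(x + 3) + log(x + 4).
Answer: 2*x**6/3 - x**2*exp(2*x) + x*exp(2*x) - exp(2*x)/2 - 4*log(x - 4) - log(x + 3) + log(x + 4).


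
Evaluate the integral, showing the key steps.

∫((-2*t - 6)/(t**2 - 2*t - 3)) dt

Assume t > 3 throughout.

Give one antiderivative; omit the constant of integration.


Step 1. Decompose ∫((-2*t - 6)/(t**2 - 2*t - 3)) dt by partial fractions, (-2*t - 6)/(t**2 - 2*t - 3) = 1/(t + 1) - 3/(t - 3): now ∫(-3/(t - 3)) dt + ∫(1/(t + 1)) dt.
Step 2. Evaluate the standard form [assuming t > 3]: now -3*log(t - 3) + ∫(1/(t + 1)) dt.
Step 3. Evaluate the standard form [assuming t > -1]: now -3*log(t - 3) + log(t + 1).
Answer: -3*log(t - 3) + log(t + 1).


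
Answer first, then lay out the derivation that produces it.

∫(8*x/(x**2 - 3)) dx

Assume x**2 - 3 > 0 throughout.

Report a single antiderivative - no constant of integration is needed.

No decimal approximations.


The answer is 4*log(x**2 - 3).
Step 1. Substitute u = x**2 - 3, turning ∫(8*x/(x**2 - 3)) dx into ∫(4/u) du: now ∫(4/u) du.
Step 2. Evaluate the standard form [assuming u > 0]: now 4*log(u).
Step 3. Substitute back u = x**2 - 3: now 4*log(x**2 - 3).
Answer: 4*log(x**2 - 3).


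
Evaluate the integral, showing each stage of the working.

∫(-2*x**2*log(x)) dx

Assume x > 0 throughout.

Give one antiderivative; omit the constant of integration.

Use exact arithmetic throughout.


Step 1. Integrate ∫(-2*x**2*log(x)) dx by parts with u = log(x), dv = (-2*x**2) dx, so v = -2*x**3/3 [assuming x > 0]: now -2*x**3*log(x)/3 + ∫(2*x**2/3) dx.
Step 2. Evaluate the standard form: now -2*x**3*log(x)/3 + 2*x**3/9.
Answer: -2*x**3*log(x)/3 + 2*x**3/9.


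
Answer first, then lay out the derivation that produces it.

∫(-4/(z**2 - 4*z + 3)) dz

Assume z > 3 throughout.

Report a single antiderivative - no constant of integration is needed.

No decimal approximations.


The answer is -2*log(z - 3) + 2*log(z - 1).
Step 1. Decompose ∫(-4/(z**2 - 4*z + 3)) dz by partial fractions, -4/(z**2 - 4*z + 3) = 2/(z - 1) - 2/(z - 3): now ∫(-2/(z - 3)) dz + ∫(2/(z - 1)) dz.
Step 2. Evaluate the standard form [assuming z > 3]: now -2*log(z - 3) + ∫(2/(z - 1)) dz.
Step 3. Evaluate the standard form [assuming z > 1]: now -2*log(z - 3) + 2*log(z - 1).
Answer: -2*log(z - 3) + 2*log(z - 1).


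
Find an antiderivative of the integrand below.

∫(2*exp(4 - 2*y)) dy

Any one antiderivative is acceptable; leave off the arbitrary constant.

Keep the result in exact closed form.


Answer: -exp(4 - 2*y).


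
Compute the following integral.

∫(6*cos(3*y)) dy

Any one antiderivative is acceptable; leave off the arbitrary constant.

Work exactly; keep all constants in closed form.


Answer: 2*sin(3*y).


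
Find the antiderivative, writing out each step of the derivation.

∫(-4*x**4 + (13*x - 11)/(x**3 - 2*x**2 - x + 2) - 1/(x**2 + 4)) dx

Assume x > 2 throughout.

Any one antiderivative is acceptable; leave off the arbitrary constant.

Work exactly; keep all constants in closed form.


Step 1. Rewrite: now ∫(-4*x**4) dx + ∫((13*x - 11)/(x**3 - 2*x**2 - x + 2)) dx + ∫(-1/(x**2 + 4)) dx.
Step 2. Decompose ∫((13*x - 11)/(x**3 - 2*x**2 - x + 2)) dx by partial fractions, (13*x - 11)/(x**3 - 2*x**2 - x + 2) = -4/(x + 1) - 1/(x - 1) + 5/(x - 2): now ∫(-4*x**4) dx + ∫(5/(x - 2)) dx + ∫(-1/(x - 1)) dx + ∫(-4/(x + 1)) dx + ∫(-1/(x**2 + 4)) dx.
Step 3. Evaluate the standard form [assuming x > 1]: now -log(x - 1) + ∫(-4*x**4) dx + ∫(5/(x - 2)) dx + ∫(-4/(x + 1)) dx + ∫(-1/(x**2 + 4)) dx.
Step 4. Evaluate the standard form [assuming x > 2]: now 5*log(x - 2) - log(x - 1) + ∫(-4*x**4) dx + ∫(-4/(x + 1)) dx + ∫(-1/(x**2 + 4)) dx.
Step 5. Evaluate the standard form [assuming x > -1]: now 5*log(x - 2) - log(x - 1) - 4*log(x + 1) + ∫(-4*x**4) dx + ∫(-1/(x**2 + 4)) dx.
Step 6. Evaluate the standard form: now 5*log(x - 2) - log(x - 1) - 4*log(x + 1) - atan(x/2)/2 + ∫(-4*x**4) dx.
Step 7. Evaluate the standard form: now -4*x**5/5 + 5*log(x - 2) - log(x - 1) - 4*log(x + 1) - atan(x/2)/2.
Answer: -4*x**5/5 + 5*log(x - 2) - log(x - 1) - 4*log(x + 1) - atan(x/2)/2.


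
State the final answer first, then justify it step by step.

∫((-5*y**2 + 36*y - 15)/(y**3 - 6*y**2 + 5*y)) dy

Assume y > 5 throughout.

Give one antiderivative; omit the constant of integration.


The answer is -3*log(y) + 2*log(y - 5) - 4*log(y - 1).
Step 1. Decompose ∫((-5*y**2 + 36*y - 15)/(y**3 - 6*y**2 + 5*y)) dy by partial fractions, (-5*y**2 + 36*y - 15)/(y**3 - 6*y**2 + 5*y) = -4/(y - 1) + 2/(y - 5) - 3/y: now ∫(-3/y) dy + ∫(2/(y - 5)) dy + ∫(-4/(y - 1)) dy.
Step 2. Evaluate the standard form [assuming y > 1]: now -4*log(y - 1) + ∫(-3/y) dy + ∫(2/(y - 5)) dy.
Step 3. Evaluate the standard form [assuming y > 0]: now -3*log(y) - 4*log(y - 1) + ∫(2/(y - 5)) dy.
Step 4. Evaluate the standard form [assuming y > 5]: now -3*log(y) + 2*log(y - 5) - 4*log(y - 1).
Answer: -3*log(y) + 2*log(y - 5) - 4*log(y - 1).


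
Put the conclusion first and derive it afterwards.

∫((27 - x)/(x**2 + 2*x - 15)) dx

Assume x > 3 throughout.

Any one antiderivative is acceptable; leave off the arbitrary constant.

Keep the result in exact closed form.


The answer is 3*log(x - 3) - 4*log(x + 5).
Step 1. Decompose ∫((27 - x)/(x**2 + 2*x - 15)) dx by partial fractions, (27 - x)/(x**2 + 2*x - 15) = -4/(x + 5) + 3/(x - 3): now ∫(3/(x - 3)) dx + ∫(-4/(x + 5)) dx.
Step 2. Evaluate the standard form [assuming x > -5]: now -4*log(x + 5) + ∫(3/(x - 3)) dx.
Step 3. Evaluate the standard form [assuming x > 3]: now 3*log(x - 3) - 4*log(x + 5).
Answer: 3*log(x - 3) - 4*log(x + 5).


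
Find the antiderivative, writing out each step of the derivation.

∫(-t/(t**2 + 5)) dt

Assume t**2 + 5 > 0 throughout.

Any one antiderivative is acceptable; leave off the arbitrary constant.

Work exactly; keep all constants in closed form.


Step 1. Substitute u = t**2 + 5, turning ∫(-t/(t**2 + 5)) dt into ∫(-1/(2*u)) du: now ∫(-1/(2*u)) du.
Step 2. Evaluate the standard form [assuming u > 0]: now -log(u)/2.
Step 3. Substitute back u = t**2 + 5: now -log(t**2 + 5)/2.
Answer: -log(t**2 + 5)/2.


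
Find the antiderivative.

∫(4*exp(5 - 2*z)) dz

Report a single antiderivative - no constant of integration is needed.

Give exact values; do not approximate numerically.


Answer: -2*exp(5 - 2*z).


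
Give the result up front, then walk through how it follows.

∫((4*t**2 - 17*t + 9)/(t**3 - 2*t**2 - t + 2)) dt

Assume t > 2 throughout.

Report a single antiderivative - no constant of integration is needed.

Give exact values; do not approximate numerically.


The answer is -3*log(t - 2) + 2*log(t - 1) + 5*log(t + 1).
Step 1. Decompose ∫((4*t**2 - 17*t + 9)/(t**3 - 2*t**2 - t + 2)) dt by partial fractions, (4*t**2 - 17*t + 9)/(t**3 - 2*t**2 - t + 2) = 5/(t + 1) + 2/(t - 1) - 3/(t - 2): now ∫(-3/(t - 2)) dt + ∫(2/(t - 1)) dt + ∫(5/(t + 1)) dt.
Step 2. Evaluate the standard form [assuming t > 2]: now -3*log(t - 2) + ∫(2/(t - 1)) dt + ∫(5/(t + 1)) dt.
Step 3. Evaluate the standard form [assuming t > 1]: now -3*log(t - 2) + 2*log(t - 1) + ∫(5/(t + 1)) dt.
Step 4. Evaluate the standard form [assuming t > -1]: now -3*log(t - 2) + 2*log(t - 1) + 5*log(t + 1).
Answer: -3*log(t - 2) + 2*log(t - 1) + 5*log(t + 1).


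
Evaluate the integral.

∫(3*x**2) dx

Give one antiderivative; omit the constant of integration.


Answer: x**3.


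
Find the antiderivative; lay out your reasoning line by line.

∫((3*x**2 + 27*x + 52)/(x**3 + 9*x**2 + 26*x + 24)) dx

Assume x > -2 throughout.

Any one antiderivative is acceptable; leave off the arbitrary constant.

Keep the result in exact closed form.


Step 1. Decompose ∫((3*x**2 + 27*x + 52)/(x**3 + 9*x**2 + 26*x + 24)) dx by partial fractions, (3*x**2 + 27*x + 52)/(x**3 + 9*x**2 + 26*x + 24) = -4/(x + 4) + 2/(x + 3) + 5/(x + 2): now ∫(5/(x + 2)) dx + ∫(2/(x + 3)) dx + ∫(-4/(x + 4)) dx.
Step 2. Evaluate the standard form [assuming x > -3]: now 2*log(x + 3) + ∫(5/(x + 2)) dx + ∫(-4/(x + 4)) dx.
Step 3. Evaluate the standard form [assuming x > -2]: now 5*log(x + 2) + 2*log(x + 3) + ∫(-4/(x + 4)) dx.
Step 4. Evaluate the standard form [assuming x > -4]: now 5*log(x + 2) + 2*log(x + 3) - 4*log(x + 4).
Answer: 5*log(x + 2) + 2*log(x + 3) - 4*log(x + 4).


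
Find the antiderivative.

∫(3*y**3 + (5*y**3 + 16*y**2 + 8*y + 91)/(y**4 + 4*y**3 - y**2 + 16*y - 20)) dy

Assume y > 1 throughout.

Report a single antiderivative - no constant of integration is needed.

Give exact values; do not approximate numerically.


Answer: 3*y**4/4 + 4*log(y - 1) + log(y + 5) - 3*atan(y/2)/2.


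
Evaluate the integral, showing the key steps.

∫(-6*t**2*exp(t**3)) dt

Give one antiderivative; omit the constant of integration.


Step 1. Substitute u = t**3, turning ∫(-6*t**2*exp(t**3)) dt into ∫(-2*exp(u)) du: now ∫(-2*exp(u)) du.
Step 2. Evaluate the standard form: now -2*exp(u).
Step 3. Substitute back u = t**3: now -2*exp(t**3).
Answer: -2*exp(t**3).


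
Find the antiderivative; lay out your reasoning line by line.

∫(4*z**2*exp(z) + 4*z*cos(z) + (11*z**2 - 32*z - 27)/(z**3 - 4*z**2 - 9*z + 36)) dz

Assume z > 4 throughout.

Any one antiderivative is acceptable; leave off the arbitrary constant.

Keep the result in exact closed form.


Step 1. Rewrite: now ∫(4*z*cos(z)) dz + ∫(4*z**2*exp(z)) dz + ∫((11*z**2 - 32*z - 27)/(z**3 - 4*z**2 - 9*z + 36)) dz.
Step 2. Decompose ∫((11*z**2 - 32*z - 27)/(z**3 - 4*z**2 - 9*z + 36)) dz by partial fractions, (11*z**2 - 32*z - 27)/(z**3 - 4*z**2 - 9*z + 36) = 4/(z + 3) + 4/(z - 3) + 3/(z - 4): now ∫(4*z*cos(z)) dz + ∫(4*z**2*exp(z)) dz + ∫(3/(z - 4)) dz + ∫(4/(z - 3)) dz + ∫(4/(z + 3)) dz.
Step 3. Evaluate the standard form [assuming z > 4]: now 3*log(z - 4) + ∫(4*z*cos(z)) dz + ∫(4*z**2*exp(z)) dz + ∫(4/(z - 3)) dz + ∫(4/(z + 3)) dz.
Step 4. Evaluate the standard form [assuming z > 3]: now 3*log(z - 4) + 4*log(z - 3) + ∫(4*z*cos(z)) dz + ∫(4*z**2*exp(z)) dz + ∫(4/(z + 3)) dz.
Step 5. Evaluate the standard form [assuming z > -3]: now 3*log(z - 4) + 4*log(z - 3) + 4*log(z + 3) + ∫(4*z*cos(z)) dz + ∫(4*z**2*exp(z)) dz.
Step 6. Integrate ∫(4*z*cos(z)) dz by parts with u = z, dv = (4*cos(z)) dz, so v = 4*sin(z): now 4*z*sin(z) + 3*log(z - 4) + 4*log(z - 3) + 4*log(z + 3) + ∫(4*z**2*exp(z)) dz + ∫(-4*sin(z)) dz.
Step 7. Evaluate the standard form: now 4*z*sin(z) + 3*log(z - 4) + 4*log(z - 3) + 4*log(z + 3) + 4*cos(z) + ∫(4*z**2*exp(z)) dz.
Step 8. Integrate ∫(4*z**2*exp(z)) dz by parts with u = z**2, dv = (4*exp(z)) dz, so v = 4*exp(z): now 4*z**2*exp(z) + 4*z*sin(z) + 3*log(z - 4) + 4*log(z - 3) + 4*log(z + 3) + 4*cos(z) + ∫(-8*z*exp(z)) dz.
Step 9. Integrate ∫(-8*z*exp(z)) dz by parts with u = z, dv = (-8*exp(z)) dz, so v = -8*exp(z): now 4*z**2*exp(z) - 8*z*exp(z) + 4*z*sin(z) + 3*log(z - 4) + 4*log(z - 3) + 4*log(z + 3) + 4*cos(z) + ∫(8*exp(z)) dz.
Step 10. Evaluate the standard form: now 4*z**2*exp(z) - 8*z*exp(z) + 4*z*sin(z) + 8*exp(z) + 3*log(z - 4) + 4*log(z - 3) + 4*log(z + 3) + 4*cos(z).
Answer: 4*z**2*exp(z) - 8*z*exp(z) + 4*z*sin(z) + 8*exp(z) + 3*log(z - 4) + 4*log(z - 3) + 4*log(z + 3) + 4*cos(z).


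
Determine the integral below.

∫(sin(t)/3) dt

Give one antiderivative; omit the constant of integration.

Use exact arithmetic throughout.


Answer: -cos(t)/3.


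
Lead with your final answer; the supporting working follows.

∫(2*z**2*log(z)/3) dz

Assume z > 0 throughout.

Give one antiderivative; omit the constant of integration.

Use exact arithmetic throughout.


The answer is 2*z**3*log(z)/9 - 2*z**3/27.
Step 1. Integrate ∫(2*z**2*log(z)/3) dz by parts with u = log(z), dv = (2*z**2/3) dz, so v = 2*z**3/9 [assuming z > 0]: now 2*z**3*log(z)/9 + ∫(-2*z**2/9) dz.
Step 2. Evaluate the standard form: now 2*z**3*log(z)/9 - 2*z**3/27.
Answer: 2*z**3*log(z)/9 - 2*z**3/27.


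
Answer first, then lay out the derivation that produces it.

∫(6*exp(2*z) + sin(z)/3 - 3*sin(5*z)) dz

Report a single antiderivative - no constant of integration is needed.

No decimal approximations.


The answer is 3*exp(2*z) - cos(z)/3 + 3*cos(5*z)/5.
Step 1. Rewrite: now ∫(6*exp(2*z)) dz + ∫(sin(z)/3) dz + ∫(-3*sin(5*z)) dz.
Step 2. Evaluate the standard form: now 3*cos(5*z)/5 + ∫(6*exp(2*z)) dz + ∫(sin(z)/3) dz.
Step 3. Evaluate the standard form: now 3*exp(2*z) + 3*cos(5*z)/5 + ∫(sin(z)/3) dz.
Step 4. Evaluate the standard form: now 3*exp(2*z) - cos(z)/3 + 3*cos(5*z)/5.
Answer: 3*exp(2*z) - cos(z)/3 + 3*cos(5*z)/5.


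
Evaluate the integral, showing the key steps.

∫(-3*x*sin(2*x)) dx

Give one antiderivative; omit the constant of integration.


Step 1. Integrate ∫(-3*x*sin(2*x)) dx by parts with u = x, dv = (-3*sin(2*x)) dx, so v = 3*cos(2*x)/2: now 3*x*cos(2*x)/2 + ∫(-3*cos(2*x)/2) dx.
Step 2. Evaluate the standard form: now 3*x*cos(2*x)/2 - 3*sin(2*x)/4.
Answer: 3*x*cos(2*x)/2 - 3*sin(2*x)/4.


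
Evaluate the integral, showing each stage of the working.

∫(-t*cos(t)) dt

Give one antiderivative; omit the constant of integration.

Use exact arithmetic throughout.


Step 1. Integrate ∫(-t*cos(t)) dt by parts with u = t, dv = (-cos(t)) dt, so v = -sin(t): now -t*sin(t) + ∫(sin(t)) dt.
Step 2. Evaluate the standard form: now -t*sin(t) - cos(t).
Answer: -t*sin(t) - cos(t).


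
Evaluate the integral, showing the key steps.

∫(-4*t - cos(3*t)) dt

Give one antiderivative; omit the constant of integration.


Step 1. Rewrite: now ∫(-4*t) dt + ∫(-cos(3*t)) dt.
Step 2. Evaluate the standard form: now -sin(3*t)/3 + ∫(-4*t) dt.
Step 3. Evaluate the standard form: now -2*t**2 - sin(3*t)/3.
Answer: -2*t**2 - sin(3*t)/3.


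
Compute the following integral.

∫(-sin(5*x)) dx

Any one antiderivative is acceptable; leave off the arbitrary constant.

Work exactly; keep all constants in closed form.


Answer: cos(5*x)/5.


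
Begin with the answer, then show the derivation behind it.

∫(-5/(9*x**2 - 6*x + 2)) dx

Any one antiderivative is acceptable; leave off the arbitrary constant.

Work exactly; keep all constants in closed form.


The answer is -5*atan(3*x - 1)/3.
Step 1. Substitute u = 3*x - 1, turning ∫(-5/(9*x**2 - 6*x + 2)) dx into ∫(-5/(3*(u**2 + 1))) du: now ∫(-5/(3*(u**2 + 1))) du.
Step 2. Evaluate the standard form: now -5*atan(u)/3.
Step 3. Substitute back u = 3*x - 1: now -5*atan(3*x - 1)/3.
Answer: -5*atan(3*x - 1)/3.


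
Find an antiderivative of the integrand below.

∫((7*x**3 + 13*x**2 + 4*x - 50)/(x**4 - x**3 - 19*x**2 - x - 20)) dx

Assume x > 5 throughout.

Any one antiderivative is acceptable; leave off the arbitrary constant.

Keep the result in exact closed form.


Answer: 5*log(x - 5) + 2*log(x + 4) + 3*atan(x).


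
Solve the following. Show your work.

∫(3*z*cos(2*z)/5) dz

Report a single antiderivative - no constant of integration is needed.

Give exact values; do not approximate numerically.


Step 1. Integrate ∫(3*z*cos(2*z)/5) dz by parts with u = z, dv = (3*cos(2*z)/5) dz, so v = 3*sin(2*z)/10: now 3*z*sin(2*z)/10 + ∫(-3*sin(2*z)/10) dz.
Step 2. Evaluate the standard form: now 3*z*sin(2*z)/10 + 3*cos(2*z)/20.
Answer: 3*z*sin(2*z)/10 + 3*cos(2*z)/20.


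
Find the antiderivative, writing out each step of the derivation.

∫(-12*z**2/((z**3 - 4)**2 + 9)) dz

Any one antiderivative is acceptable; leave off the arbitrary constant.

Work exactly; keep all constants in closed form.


Step 1. Substitute u = z**3 - 4, turning ∫(-12*z**2/((z**3 - 4)**2 + 9)) dz into ∫(-4/(u**2 + 9)) du: now ∫(-4/(u**2 + 9)) du.
Step 2. Evaluate the standard form: now -4*atan(u/3)/3.
Step 3. Substitute back u = z**3 - 4: now -4*atan(z**3/3 - 4/3)/3.
Answer: -4*atan(z**3/3 - 4/3)/3.


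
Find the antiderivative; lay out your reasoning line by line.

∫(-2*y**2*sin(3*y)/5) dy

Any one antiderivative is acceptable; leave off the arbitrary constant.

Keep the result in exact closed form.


Step 1. Integrate ∫(-2*y**2*sin(3*y)/5) dy by parts with u = y**2, dv = (-2*sin(3*y)/5) dy, so v = 2*cos(3*y)/15: now 2*y**2*cos(3*y)/15 + ∫(-4*y*cos(3*y)/15) dy.
Step 2. Integrate ∫(-4*y*cos(3*y)/15) dy by parts with u = y, dv = (-4*cos(3*y)/15) dy, so v = -4*sin(3*y)/45: now 2*y**2*cos(3*y)/15 - 4*y*sin(3*y)/45 + ∫(4*sin(3*y)/45) dy.
Step 3. Evaluate the standard form: now 2*y**2*cos(3*y)/15 - 4*y*sin(3*y)/45 - 4*cos(3*y)/135.
Answer: 2*y**2*cos(3*y)/15 - 4*y*sin(3*y)/45 - 4*cos(3*y)/135.


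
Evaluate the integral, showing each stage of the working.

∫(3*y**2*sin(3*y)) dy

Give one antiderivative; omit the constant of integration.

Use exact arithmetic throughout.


Step 1. Integrate ∫(3*y**2*sin(3*y)) dy by parts with u = y**2, dv = (3*sin(3*y)) dy, so v = -cos(3*y): now -y**2*cos(3*y) + ∫(2*y*cos(3*y)) dy.
Step 2. Integrate ∫(2*y*cos(3*y)) dy by parts with u = y, dv = (2*cos(3*y)) dy, so v = 2*sin(3*y)/3: now -y**2*cos(3*y) + 2*y*sin(3*y)/3 + ∫(-2*sin(3*y)/3) dy.
Step 3. Evaluate the standard form: now -y**2*cos(3*y) + 2*y*sin(3*y)/3 + 2*cos(3*y)/9.
Answer: -y**2*cos(3*y) + 2*y*sin(3*y)/3 + 2*cos(3*y)/9.


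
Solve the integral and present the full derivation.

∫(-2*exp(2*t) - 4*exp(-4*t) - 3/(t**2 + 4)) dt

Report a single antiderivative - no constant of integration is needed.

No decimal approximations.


Step 1. Rewrite: now ∫(-3/(t**2 + 4)) dt + ∫(-4*exp(-4*t)) dt + ∫(-2*exp(2*t)) dt.
Step 2. Evaluate the standard form: now -exp(2*t) + ∫(-3/(t**2 + 4)) dt + ∫(-4*exp(-4*t)) dt.
Step 3. Evaluate the standard form: now -exp(2*t) - 3*atan(t/2)/2 + ∫(-4*exp(-4*t)) dt.
Step 4. Evaluate the standard form: now -exp(2*t) - 3*atan(t/2)/2 + exp(-4*t).
Answer: -exp(2*t) - 3*atan(t/2)/2 + exp(-4*t).
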